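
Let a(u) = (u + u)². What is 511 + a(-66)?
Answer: 17935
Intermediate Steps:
a(u) = 4*u² (a(u) = (2*u)² = 4*u²)
511 + a(-66) = 511 + 4*(-66)² = 511 + 4*4356 = 511 + 17424 = 17935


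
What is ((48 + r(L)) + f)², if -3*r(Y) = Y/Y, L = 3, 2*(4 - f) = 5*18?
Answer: 400/9 ≈ 44.444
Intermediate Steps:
f = -41 (f = 4 - 5*18/2 = 4 - ½*90 = 4 - 45 = -41)
r(Y) = -⅓ (r(Y) = -Y/(3*Y) = -⅓*1 = -⅓)
((48 + r(L)) + f)² = ((48 - ⅓) - 41)² = (143/3 - 41)² = (20/3)² = 400/9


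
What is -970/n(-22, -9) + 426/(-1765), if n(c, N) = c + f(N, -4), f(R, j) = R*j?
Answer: -859007/12355 ≈ -69.527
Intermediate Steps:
n(c, N) = c - 4*N (n(c, N) = c + N*(-4) = c - 4*N)
-970/n(-22, -9) + 426/(-1765) = -970/(-22 - 4*(-9)) + 426/(-1765) = -970/(-22 + 36) + 426*(-1/1765) = -970/14 - 426/1765 = -970*1/14 - 426/1765 = -485/7 - 426/1765 = -859007/12355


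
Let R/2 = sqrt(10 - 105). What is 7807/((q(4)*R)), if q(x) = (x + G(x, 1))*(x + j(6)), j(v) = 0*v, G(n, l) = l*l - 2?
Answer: -7807*I*sqrt(95)/2280 ≈ -33.374*I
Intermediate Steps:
G(n, l) = -2 + l**2 (G(n, l) = l**2 - 2 = -2 + l**2)
R = 2*I*sqrt(95) (R = 2*sqrt(10 - 105) = 2*sqrt(-95) = 2*(I*sqrt(95)) = 2*I*sqrt(95) ≈ 19.494*I)
j(v) = 0
q(x) = x*(-1 + x) (q(x) = (x + (-2 + 1**2))*(x + 0) = (x + (-2 + 1))*x = (x - 1)*x = (-1 + x)*x = x*(-1 + x))
7807/((q(4)*R)) = 7807/(((4*(-1 + 4))*(2*I*sqrt(95)))) = 7807/(((4*3)*(2*I*sqrt(95)))) = 7807/((12*(2*I*sqrt(95)))) = 7807/((24*I*sqrt(95))) = 7807*(-I*sqrt(95)/2280) = -7807*I*sqrt(95)/2280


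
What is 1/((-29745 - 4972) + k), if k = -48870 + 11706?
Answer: -1/71881 ≈ -1.3912e-5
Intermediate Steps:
k = -37164
1/((-29745 - 4972) + k) = 1/((-29745 - 4972) - 37164) = 1/(-34717 - 37164) = 1/(-71881) = -1/71881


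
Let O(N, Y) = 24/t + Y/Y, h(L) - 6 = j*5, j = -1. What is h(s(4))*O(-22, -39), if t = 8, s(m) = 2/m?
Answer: 4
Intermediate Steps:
h(L) = 1 (h(L) = 6 - 1*5 = 6 - 5 = 1)
O(N, Y) = 4 (O(N, Y) = 24/8 + Y/Y = 24*(⅛) + 1 = 3 + 1 = 4)
h(s(4))*O(-22, -39) = 1*4 = 4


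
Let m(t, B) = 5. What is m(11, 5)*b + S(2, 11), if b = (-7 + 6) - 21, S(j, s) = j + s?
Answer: -97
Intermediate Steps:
b = -22 (b = -1 - 21 = -22)
m(11, 5)*b + S(2, 11) = 5*(-22) + (2 + 11) = -110 + 13 = -97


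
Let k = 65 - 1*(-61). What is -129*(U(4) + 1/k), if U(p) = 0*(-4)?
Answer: -43/42 ≈ -1.0238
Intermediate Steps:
U(p) = 0
k = 126 (k = 65 + 61 = 126)
-129*(U(4) + 1/k) = -129*(0 + 1/126) = -129*1/126 = -43/42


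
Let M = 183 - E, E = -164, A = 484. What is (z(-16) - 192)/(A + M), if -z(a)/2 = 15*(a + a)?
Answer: 256/277 ≈ 0.92419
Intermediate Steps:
z(a) = -60*a (z(a) = -30*(a + a) = -30*2*a = -60*a)
M = 347 (M = 183 - 1*(-164) = 183 + 164 = 347)
(z(-16) - 192)/(A + M) = (-60*(-16) - 192)/(484 + 347) = (960 - 192)/831 = 768*(1/831) = 256/277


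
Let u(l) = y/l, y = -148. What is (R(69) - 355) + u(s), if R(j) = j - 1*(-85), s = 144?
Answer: -7273/36 ≈ -202.03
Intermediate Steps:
R(j) = 85 + j (R(j) = j + 85 = 85 + j)
u(l) = -148/l
(R(69) - 355) + u(s) = ((85 + 69) - 355) - 148/144 = (154 - 355) - 148*1/144 = -201 - 37/36 = -7273/36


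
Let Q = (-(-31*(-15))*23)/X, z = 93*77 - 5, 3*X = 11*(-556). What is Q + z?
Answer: 43798181/6116 ≈ 7161.2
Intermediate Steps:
X = -6116/3 (X = (11*(-556))/3 = (⅓)*(-6116) = -6116/3 ≈ -2038.7)
z = 7156 (z = 7161 - 5 = 7156)
Q = 32085/6116 (Q = (-(-31*(-15))*23)/(-6116/3) = -465*23*(-3/6116) = -1*10695*(-3/6116) = -10695*(-3/6116) = 32085/6116 ≈ 5.2461)
Q + z = 32085/6116 + 7156 = 43798181/6116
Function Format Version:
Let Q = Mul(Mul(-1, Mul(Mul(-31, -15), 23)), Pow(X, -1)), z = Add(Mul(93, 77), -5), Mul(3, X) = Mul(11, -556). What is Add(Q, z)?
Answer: Rational(43798181, 6116) ≈ 7161.2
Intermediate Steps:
X = Rational(-6116, 3) (X = Mul(Rational(1, 3), Mul(11, -556)) = Mul(Rational(1, 3), -6116) = Rational(-6116, 3) ≈ -2038.7)
z = 7156 (z = Add(7161, -5) = 7156)
Q = Rational(32085, 6116) (Q = Mul(Mul(-1, Mul(Mul(-31, -15), 23)), Pow(Rational(-6116, 3), -1)) = Mul(Mul(-1, Mul(465, 23)), Rational(-3, 6116)) = Mul(Mul(-1, 10695), Rational(-3, 6116)) = Mul(-10695, Rational(-3, 6116)) = Rational(32085, 6116) ≈ 5.2461)
Add(Q, z) = Add(Rational(32085, 6116), 7156) = Rational(43798181, 6116)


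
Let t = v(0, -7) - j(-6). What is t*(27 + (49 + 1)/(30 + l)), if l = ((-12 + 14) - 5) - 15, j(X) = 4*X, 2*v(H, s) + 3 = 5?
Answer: 4675/6 ≈ 779.17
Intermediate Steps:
v(H, s) = 1 (v(H, s) = -3/2 + (½)*5 = -3/2 + 5/2 = 1)
t = 25 (t = 1 - 4*(-6) = 1 - 1*(-24) = 1 + 24 = 25)
l = -18 (l = (2 - 5) - 15 = -3 - 15 = -18)
t*(27 + (49 + 1)/(30 + l)) = 25*(27 + (49 + 1)/(30 - 18)) = 25*(27 + 50/12) = 25*(27 + 50*(1/12)) = 25*(27 + 25/6) = 25*(187/6) = 4675/6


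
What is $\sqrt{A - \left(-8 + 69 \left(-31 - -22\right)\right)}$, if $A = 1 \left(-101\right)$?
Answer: $4 \sqrt{33} \approx 22.978$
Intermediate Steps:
$A = -101$
$\sqrt{A - \left(-8 + 69 \left(-31 - -22\right)\right)} = \sqrt{-101 - \left(-8 + 69 \left(-31 - -22\right)\right)} = \sqrt{-101 - \left(-8 + 69 \left(-31 + 22\right)\right)} = \sqrt{-101 + \left(\left(-69\right) \left(-9\right) + 8\right)} = \sqrt{-101 + \left(621 + 8\right)} = \sqrt{-101 + 629} = \sqrt{528} = 4 \sqrt{33}$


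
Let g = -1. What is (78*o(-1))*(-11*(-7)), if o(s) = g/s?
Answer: 6006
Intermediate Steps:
o(s) = -1/s
(78*o(-1))*(-11*(-7)) = (78*(-1/(-1)))*(-11*(-7)) = (78*(-1*(-1)))*77 = (78*1)*77 = 78*77 = 6006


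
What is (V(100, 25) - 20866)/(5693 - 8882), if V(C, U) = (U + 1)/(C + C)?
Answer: 695529/106300 ≈ 6.5431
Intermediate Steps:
V(C, U) = (1 + U)/(2*C) (V(C, U) = (1 + U)/((2*C)) = (1 + U)*(1/(2*C)) = (1 + U)/(2*C))
(V(100, 25) - 20866)/(5693 - 8882) = ((1/2)*(1 + 25)/100 - 20866)/(5693 - 8882) = ((1/2)*(1/100)*26 - 20866)/(-3189) = (13/100 - 20866)*(-1/3189) = -2086587/100*(-1/3189) = 695529/106300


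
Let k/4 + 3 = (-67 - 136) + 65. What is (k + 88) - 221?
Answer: -697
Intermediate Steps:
k = -564 (k = -12 + 4*((-67 - 136) + 65) = -12 + 4*(-203 + 65) = -12 + 4*(-138) = -12 - 552 = -564)
(k + 88) - 221 = (-564 + 88) - 221 = -476 - 221 = -697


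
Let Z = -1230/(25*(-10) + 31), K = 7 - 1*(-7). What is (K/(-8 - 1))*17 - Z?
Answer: -21064/657 ≈ -32.061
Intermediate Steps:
K = 14 (K = 7 + 7 = 14)
Z = 410/73 (Z = -1230/(-250 + 31) = -1230/(-219) = -1230*(-1/219) = 410/73 ≈ 5.6164)
(K/(-8 - 1))*17 - Z = (14/(-8 - 1))*17 - 1*410/73 = (14/(-9))*17 - 410/73 = -⅑*14*17 - 410/73 = -14/9*17 - 410/73 = -238/9 - 410/73 = -21064/657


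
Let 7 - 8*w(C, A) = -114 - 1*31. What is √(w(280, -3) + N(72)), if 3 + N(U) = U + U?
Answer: 4*√10 ≈ 12.649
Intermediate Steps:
N(U) = -3 + 2*U (N(U) = -3 + (U + U) = -3 + 2*U)
w(C, A) = 19 (w(C, A) = 7/8 - (-114 - 1*31)/8 = 7/8 - (-114 - 31)/8 = 7/8 - ⅛*(-145) = 7/8 + 145/8 = 19)
√(w(280, -3) + N(72)) = √(19 + (-3 + 2*72)) = √(19 + (-3 + 144)) = √(19 + 141) = √160 = 4*√10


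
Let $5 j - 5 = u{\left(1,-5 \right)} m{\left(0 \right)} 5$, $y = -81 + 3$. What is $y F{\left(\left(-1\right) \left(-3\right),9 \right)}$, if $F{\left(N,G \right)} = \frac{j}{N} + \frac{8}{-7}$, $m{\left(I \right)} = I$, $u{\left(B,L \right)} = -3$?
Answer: $\frac{442}{7} \approx 63.143$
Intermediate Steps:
$y = -78$
$j = 1$ ($j = 1 + \frac{\left(-3\right) 0 \cdot 5}{5} = 1 + \frac{0 \cdot 5}{5} = 1 + \frac{1}{5} \cdot 0 = 1 + 0 = 1$)
$F{\left(N,G \right)} = - \frac{8}{7} + \frac{1}{N}$ ($F{\left(N,G \right)} = 1 \frac{1}{N} + \frac{8}{-7} = \frac{1}{N} + 8 \left(- \frac{1}{7}\right) = \frac{1}{N} - \frac{8}{7} = - \frac{8}{7} + \frac{1}{N}$)
$y F{\left(\left(-1\right) \left(-3\right),9 \right)} = - 78 \left(- \frac{8}{7} + \frac{1}{\left(-1\right) \left(-3\right)}\right) = - 78 \left(- \frac{8}{7} + \frac{1}{3}\right) = \left(-78\right) \left(- \frac{17}{21}\right) = \frac{442}{7}$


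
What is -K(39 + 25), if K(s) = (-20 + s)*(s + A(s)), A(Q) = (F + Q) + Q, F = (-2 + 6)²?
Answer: -9152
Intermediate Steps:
F = 16 (F = 4² = 16)
A(Q) = 16 + 2*Q (A(Q) = (16 + Q) + Q = 16 + 2*Q)
K(s) = (-20 + s)*(16 + 3*s) (K(s) = (-20 + s)*(s + (16 + 2*s)) = (-20 + s)*(16 + 3*s))
-K(39 + 25) = -(-320 - 44*(39 + 25) + 3*(39 + 25)²) = -(-320 - 44*64 + 3*64²) = -(-320 - 2816 + 3*4096) = -(-320 - 2816 + 12288) = -1*9152 = -9152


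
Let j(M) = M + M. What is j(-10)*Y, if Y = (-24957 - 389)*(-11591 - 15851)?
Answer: -13910898640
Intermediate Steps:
Y = 695544932 (Y = -25346*(-27442) = 695544932)
j(M) = 2*M
j(-10)*Y = (2*(-10))*695544932 = -20*695544932 = -13910898640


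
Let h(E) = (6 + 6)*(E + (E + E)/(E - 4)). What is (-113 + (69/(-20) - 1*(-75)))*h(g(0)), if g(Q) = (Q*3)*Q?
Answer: 0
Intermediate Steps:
g(Q) = 3*Q**2 (g(Q) = (3*Q)*Q = 3*Q**2)
h(E) = 12*E + 24*E/(-4 + E) (h(E) = 12*(E + (2*E)/(-4 + E)) = 12*(E + 2*E/(-4 + E)) = 12*E + 24*E/(-4 + E))
(-113 + (69/(-20) - 1*(-75)))*h(g(0)) = (-113 + (69/(-20) - 1*(-75)))*(12*(3*0**2)*(-2 + 3*0**2)/(-4 + 3*0**2)) = (-113 + (69*(-1/20) + 75))*(12*(3*0)*(-2 + 3*0)/(-4 + 3*0)) = (-113 + (-69/20 + 75))*(12*0*(-2 + 0)/(-4 + 0)) = (-113 + 1431/20)*(12*0*(-2)/(-4)) = -2487*0*(-1)*(-2)/(5*4) = -829/20*0 = 0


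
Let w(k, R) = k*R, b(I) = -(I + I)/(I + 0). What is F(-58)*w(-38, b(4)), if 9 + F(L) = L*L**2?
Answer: -14829196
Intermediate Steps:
F(L) = -9 + L**3 (F(L) = -9 + L*L**2 = -9 + L**3)
b(I) = -2 (b(I) = -2*I/I = -1*2 = -2)
w(k, R) = R*k
F(-58)*w(-38, b(4)) = (-9 + (-58)**3)*(-2*(-38)) = (-9 - 195112)*76 = -195121*76 = -14829196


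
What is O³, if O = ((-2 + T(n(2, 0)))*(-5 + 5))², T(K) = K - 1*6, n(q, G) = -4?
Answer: 0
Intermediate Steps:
T(K) = -6 + K (T(K) = K - 6 = -6 + K)
O = 0 (O = ((-2 + (-6 - 4))*(-5 + 5))² = ((-2 - 10)*0)² = (-12*0)² = 0² = 0)
O³ = 0³ = 0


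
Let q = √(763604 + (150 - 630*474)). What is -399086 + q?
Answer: -399086 + √465134 ≈ -3.9840e+5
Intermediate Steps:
q = √465134 (q = √(763604 + (150 - 298620)) = √(763604 - 298470) = √465134 ≈ 682.01)
-399086 + q = -399086 + √465134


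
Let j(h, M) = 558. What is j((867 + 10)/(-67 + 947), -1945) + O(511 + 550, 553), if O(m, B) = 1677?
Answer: 2235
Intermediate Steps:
j((867 + 10)/(-67 + 947), -1945) + O(511 + 550, 553) = 558 + 1677 = 2235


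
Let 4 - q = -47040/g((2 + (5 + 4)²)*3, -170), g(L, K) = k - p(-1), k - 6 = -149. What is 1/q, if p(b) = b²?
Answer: -3/968 ≈ -0.0030992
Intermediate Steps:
k = -143 (k = 6 - 149 = -143)
g(L, K) = -144 (g(L, K) = -143 - 1*(-1)² = -143 - 1*1 = -143 - 1 = -144)
q = -968/3 (q = 4 - (-47040)/(-144) = 4 - (-47040)*(-1)/144 = 4 - 1*980/3 = 4 - 980/3 = -968/3 ≈ -322.67)
1/q = 1/(-968/3) = -3/968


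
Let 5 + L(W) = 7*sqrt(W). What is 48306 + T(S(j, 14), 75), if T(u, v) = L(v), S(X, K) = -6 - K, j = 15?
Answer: 48301 + 35*sqrt(3) ≈ 48362.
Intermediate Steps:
L(W) = -5 + 7*sqrt(W)
T(u, v) = -5 + 7*sqrt(v)
48306 + T(S(j, 14), 75) = 48306 + (-5 + 7*sqrt(75)) = 48306 + (-5 + 7*(5*sqrt(3))) = 48306 + (-5 + 35*sqrt(3)) = 48301 + 35*sqrt(3)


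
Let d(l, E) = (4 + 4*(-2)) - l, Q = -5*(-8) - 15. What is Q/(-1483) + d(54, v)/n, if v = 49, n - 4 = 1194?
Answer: -57982/888317 ≈ -0.065272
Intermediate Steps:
n = 1198 (n = 4 + 1194 = 1198)
Q = 25 (Q = 40 - 15 = 25)
d(l, E) = -4 - l (d(l, E) = (4 - 8) - l = -4 - l)
Q/(-1483) + d(54, v)/n = 25/(-1483) + (-4 - 1*54)/1198 = 25*(-1/1483) + (-4 - 54)*(1/1198) = -25/1483 - 58*1/1198 = -25/1483 - 29/599 = -57982/888317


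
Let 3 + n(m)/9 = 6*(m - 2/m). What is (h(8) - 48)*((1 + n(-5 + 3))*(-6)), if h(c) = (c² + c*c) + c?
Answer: 42240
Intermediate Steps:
n(m) = -27 - 108/m + 54*m (n(m) = -27 + 9*(6*(m - 2/m)) = -27 + 9*(-12/m + 6*m) = -27 + (-108/m + 54*m) = -27 - 108/m + 54*m)
h(c) = c + 2*c² (h(c) = (c² + c²) + c = 2*c² + c = c + 2*c²)
(h(8) - 48)*((1 + n(-5 + 3))*(-6)) = (8*(1 + 2*8) - 48)*((1 + (-27 - 108/(-5 + 3) + 54*(-5 + 3)))*(-6)) = (8*(1 + 16) - 48)*((1 + (-27 - 108/(-2) + 54*(-2)))*(-6)) = (8*17 - 48)*((1 + (-27 - 108*(-½) - 108))*(-6)) = (136 - 48)*((1 + (-27 + 54 - 108))*(-6)) = 88*((1 - 81)*(-6)) = 88*(-80*(-6)) = 88*480 = 42240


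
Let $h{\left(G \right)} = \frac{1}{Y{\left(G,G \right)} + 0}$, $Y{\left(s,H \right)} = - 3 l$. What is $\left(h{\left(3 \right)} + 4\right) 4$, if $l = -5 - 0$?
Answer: $\frac{244}{15} \approx 16.267$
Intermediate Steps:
$l = -5$ ($l = -5 + 0 = -5$)
$Y{\left(s,H \right)} = 15$ ($Y{\left(s,H \right)} = \left(-3\right) \left(-5\right) = 15$)
$h{\left(G \right)} = \frac{1}{15}$ ($h{\left(G \right)} = \frac{1}{15 + 0} = \frac{1}{15}$)
$\left(h{\left(3 \right)} + 4\right) 4 = \left(\frac{1}{15} + 4\right) 4 = \frac{61}{15} \cdot 4 = \frac{244}{15}$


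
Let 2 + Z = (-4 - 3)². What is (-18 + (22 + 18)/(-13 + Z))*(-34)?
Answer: 572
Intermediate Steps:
Z = 47 (Z = -2 + (-4 - 3)² = -2 + (-7)² = -2 + 49 = 47)
(-18 + (22 + 18)/(-13 + Z))*(-34) = (-18 + (22 + 18)/(-13 + 47))*(-34) = (-18 + 40/34)*(-34) = (-18 + 40*(1/34))*(-34) = (-18 + 20/17)*(-34) = -286/17*(-34) = 572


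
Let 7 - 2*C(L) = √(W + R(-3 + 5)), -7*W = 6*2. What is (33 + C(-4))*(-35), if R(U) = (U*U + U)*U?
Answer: -2555/2 + 15*√14 ≈ -1221.4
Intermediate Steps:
W = -12/7 (W = -6*2/7 = -⅐*12 = -12/7 ≈ -1.7143)
R(U) = U*(U + U²) (R(U) = (U² + U)*U = (U + U²)*U = U*(U + U²))
C(L) = 7/2 - 3*√14/7 (C(L) = 7/2 - √(-12/7 + (-3 + 5)²*(1 + (-3 + 5)))/2 = 7/2 - √(-12/7 + 2²*(1 + 2))/2 = 7/2 - √(-12/7 + 4*3)/2 = 7/2 - √(-12/7 + 12)/2 = 7/2 - 3*√14/7)
(33 + C(-4))*(-35) = (33 + (7/2 - 3*√14/7))*(-35) = (73/2 - 3*√14/7)*(-35) = -2555/2 + 15*√14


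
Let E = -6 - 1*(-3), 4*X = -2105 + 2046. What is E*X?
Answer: 177/4 ≈ 44.250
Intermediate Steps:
X = -59/4 (X = (-2105 + 2046)/4 = (¼)*(-59) = -59/4 ≈ -14.750)
E = -3 (E = -6 + 3 = -3)
E*X = -3*(-59/4) = 177/4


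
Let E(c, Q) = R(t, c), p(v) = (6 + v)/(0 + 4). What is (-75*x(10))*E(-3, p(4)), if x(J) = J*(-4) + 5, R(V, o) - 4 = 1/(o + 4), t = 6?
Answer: 13125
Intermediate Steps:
p(v) = 3/2 + v/4 (p(v) = (6 + v)/4 = (6 + v)*(1/4) = 3/2 + v/4)
R(V, o) = 4 + 1/(4 + o) (R(V, o) = 4 + 1/(o + 4) = 4 + 1/(4 + o))
x(J) = 5 - 4*J (x(J) = -4*J + 5 = 5 - 4*J)
E(c, Q) = (17 + 4*c)/(4 + c)
(-75*x(10))*E(-3, p(4)) = (-75*(5 - 4*10))*((17 + 4*(-3))/(4 - 3)) = (-75*(5 - 40))*((17 - 12)/1) = (-75*(-35))*(1*5) = 2625*5 = 13125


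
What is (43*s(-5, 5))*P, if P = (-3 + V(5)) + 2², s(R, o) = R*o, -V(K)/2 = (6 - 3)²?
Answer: 18275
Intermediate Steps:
V(K) = -18 (V(K) = -2*(6 - 3)² = -2*3² = -2*9 = -18)
P = -17 (P = (-3 - 18) + 2² = -21 + 4 = -17)
(43*s(-5, 5))*P = (43*(-5*5))*(-17) = (43*(-25))*(-17) = -1075*(-17) = 18275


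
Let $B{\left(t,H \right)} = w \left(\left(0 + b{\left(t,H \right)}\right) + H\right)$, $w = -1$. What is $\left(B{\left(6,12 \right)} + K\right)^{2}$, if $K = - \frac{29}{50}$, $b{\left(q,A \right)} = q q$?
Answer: $\frac{5900041}{2500} \approx 2360.0$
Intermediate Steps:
$b{\left(q,A \right)} = q^{2}$
$B{\left(t,H \right)} = - H - t^{2}$ ($B{\left(t,H \right)} = - (\left(0 + t^{2}\right) + H) = - (t^{2} + H) = - (H + t^{2}) = - H - t^{2}$)
$K = - \frac{29}{50}$ ($K = \left(-29\right) \frac{1}{50} = - \frac{29}{50} \approx -0.58$)
$\left(B{\left(6,12 \right)} + K\right)^{2} = \left(\left(\left(-1\right) 12 - 6^{2}\right) - \frac{29}{50}\right)^{2} = \left(\left(-12 - 36\right) - \frac{29}{50}\right)^{2} = \left(-48 - \frac{29}{50}\right)^{2} = \left(- \frac{2429}{50}\right)^{2} = \frac{5900041}{2500}$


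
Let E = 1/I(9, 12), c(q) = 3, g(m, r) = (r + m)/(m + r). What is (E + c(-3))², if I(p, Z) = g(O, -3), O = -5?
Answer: 16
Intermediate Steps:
g(m, r) = 1 (g(m, r) = (m + r)/(m + r) = 1)
I(p, Z) = 1
E = 1 (E = 1/1 = 1)
(E + c(-3))² = (1 + 3)² = 4² = 16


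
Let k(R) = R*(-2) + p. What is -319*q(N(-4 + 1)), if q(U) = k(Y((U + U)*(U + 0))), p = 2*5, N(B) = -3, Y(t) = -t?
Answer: -14674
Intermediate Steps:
p = 10
k(R) = 10 - 2*R (k(R) = R*(-2) + 10 = -2*R + 10 = 10 - 2*R)
q(U) = 10 + 4*U² (q(U) = 10 - (-2)*(U + U)*(U + 0) = 10 - (-2)*(2*U)*U = 10 - (-2)*2*U² = 10 - (-4)*U² = 10 + 4*U²)
-319*q(N(-4 + 1)) = -319*(10 + 4*(-3)²) = -319*(10 + 4*9) = -319*(10 + 36) = -319*46 = -14674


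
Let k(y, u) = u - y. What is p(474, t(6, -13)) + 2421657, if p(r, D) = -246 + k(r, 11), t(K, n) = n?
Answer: 2420948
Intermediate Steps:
p(r, D) = -235 - r (p(r, D) = -246 + (11 - r) = -235 - r)
p(474, t(6, -13)) + 2421657 = (-235 - 1*474) + 2421657 = (-235 - 474) + 2421657 = -709 + 2421657 = 2420948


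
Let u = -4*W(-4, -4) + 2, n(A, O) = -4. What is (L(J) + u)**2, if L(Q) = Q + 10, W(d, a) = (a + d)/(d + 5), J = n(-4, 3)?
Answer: 1600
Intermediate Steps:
J = -4
W(d, a) = (a + d)/(5 + d)
L(Q) = 10 + Q
u = 34 (u = -4*(-4 - 4)/(5 - 4) + 2 = -4*(-8)/1 + 2 = -4*(-8) + 2 = 32 + 2 = 34)
(L(J) + u)**2 = ((10 - 4) + 34)**2 = (6 + 34)**2 = 40**2 = 1600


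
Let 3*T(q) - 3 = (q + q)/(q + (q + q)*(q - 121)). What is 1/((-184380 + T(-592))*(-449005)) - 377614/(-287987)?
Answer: 26728638396533371663/20384573627650313249 ≈ 1.3112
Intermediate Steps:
T(q) = 1 + 2*q/(3*(q + 2*q*(-121 + q))) (T(q) = 1 + ((q + q)/(q + (q + q)*(q - 121)))/3 = 1 + ((2*q)/(q + (2*q)*(-121 + q)))/3 = 1 + ((2*q)/(q + 2*q*(-121 + q)))/3 = 1 + (2*q/(q + 2*q*(-121 + q)))/3 = 1 + 2*q/(3*(q + 2*q*(-121 + q))))
1/((-184380 + T(-592))*(-449005)) - 377614/(-287987) = 1/(-184380 + (-721 + 6*(-592))/(3*(-241 + 2*(-592)))*(-449005)) - 377614/(-287987) = -1/449005/(-184380 + (-721 - 3552)/(3*(-241 - 1184))) - 377614*(-1/287987) = -1/449005/(-184380 + (⅓)*(-4273)/(-1425)) + 377614/287987 = -1/449005/(-184380 + (⅓)*(-1/1425)*(-4273)) + 377614/287987 = -1/449005/(-184380 + 4273/4275) + 377614/287987 = -1/449005/(-788220227/4275) + 377614/287987 = -4275/788220227*(-1/449005) + 377614/287987 = 855/70782964604827 + 377614/287987 = 26728638396533371663/20384573627650313249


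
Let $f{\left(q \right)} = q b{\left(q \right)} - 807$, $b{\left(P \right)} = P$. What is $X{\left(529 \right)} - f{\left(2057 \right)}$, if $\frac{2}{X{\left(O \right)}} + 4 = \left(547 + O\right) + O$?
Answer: $- \frac{6772937640}{1601} \approx -4.2304 \cdot 10^{6}$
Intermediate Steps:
$f{\left(q \right)} = -807 + q^{2}$ ($f{\left(q \right)} = q q - 807 = q^{2} - 807 = -807 + q^{2}$)
$X{\left(O \right)} = \frac{2}{543 + 2 O}$ ($X{\left(O \right)} = \frac{2}{-4 + \left(\left(547 + O\right) + O\right)} = \frac{2}{-4 + \left(547 + 2 O\right)} = \frac{2}{543 + 2 O}$)
$X{\left(529 \right)} - f{\left(2057 \right)} = \frac{2}{543 + 2 \cdot 529} - \left(-807 + 2057^{2}\right) = \frac{2}{543 + 1058} - \left(-807 + 4231249\right) = \frac{2}{1601} - 4230442 = - \frac{6772937640}{1601}$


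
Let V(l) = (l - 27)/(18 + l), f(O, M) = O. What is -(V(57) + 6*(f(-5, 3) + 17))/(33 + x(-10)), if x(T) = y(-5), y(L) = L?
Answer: -181/70 ≈ -2.5857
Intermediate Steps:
x(T) = -5
V(l) = (-27 + l)/(18 + l)
-(V(57) + 6*(f(-5, 3) + 17))/(33 + x(-10)) = -((-27 + 57)/(18 + 57) + 6*(-5 + 17))/(33 - 5) = -(30/75 + 6*12)/28 = -((1/75)*30 + 72)/28 = -(⅖ + 72)/28 = -362/(5*28) = -1*181/70 = -181/70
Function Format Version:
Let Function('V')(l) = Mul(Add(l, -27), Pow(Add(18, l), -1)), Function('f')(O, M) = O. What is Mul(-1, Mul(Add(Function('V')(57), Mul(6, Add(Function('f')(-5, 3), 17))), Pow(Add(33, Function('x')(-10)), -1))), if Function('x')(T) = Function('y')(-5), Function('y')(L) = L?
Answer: Rational(-181, 70) ≈ -2.5857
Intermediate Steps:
Function('x')(T) = -5
Function('V')(l) = Mul(Pow(Add(18, l), -1), Add(-27, l)) (Function('V')(l) = Mul(Add(-27, l), Pow(Add(18, l), -1)) = Mul(Pow(Add(18, l), -1), Add(-27, l)))
Mul(-1, Mul(Add(Function('V')(57), Mul(6, Add(Function('f')(-5, 3), 17))), Pow(Add(33, Function('x')(-10)), -1))) = Mul(-1, Mul(Add(Mul(Pow(Add(18, 57), -1), Add(-27, 57)), Mul(6, Add(-5, 17))), Pow(Add(33, -5), -1))) = Mul(-1, Mul(Add(Mul(Pow(75, -1), 30), Mul(6, 12)), Pow(28, -1))) = Mul(-1, Mul(Add(Mul(Rational(1, 75), 30), 72), Rational(1, 28))) = Mul(-1, Mul(Add(Rational(2, 5), 72), Rational(1, 28))) = Mul(-1, Mul(Rational(362, 5), Rational(1, 28))) = Mul(-1, Rational(181, 70)) = Rational(-181, 70)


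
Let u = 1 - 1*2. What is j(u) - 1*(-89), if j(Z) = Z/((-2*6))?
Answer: 1069/12 ≈ 89.083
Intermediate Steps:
u = -1 (u = 1 - 2 = -1)
j(Z) = -Z/12 (j(Z) = Z/(-12) = Z*(-1/12) = -Z/12)
j(u) - 1*(-89) = -1/12*(-1) - 1*(-89) = 1/12 + 89 = 1069/12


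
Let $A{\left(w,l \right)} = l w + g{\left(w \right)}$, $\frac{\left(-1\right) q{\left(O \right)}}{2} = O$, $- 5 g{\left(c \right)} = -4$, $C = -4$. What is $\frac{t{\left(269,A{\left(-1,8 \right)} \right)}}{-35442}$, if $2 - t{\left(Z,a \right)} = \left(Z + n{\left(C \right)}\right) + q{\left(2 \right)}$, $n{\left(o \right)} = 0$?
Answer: $\frac{263}{35442} \approx 0.0074206$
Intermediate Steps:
$g{\left(c \right)} = \frac{4}{5}$ ($g{\left(c \right)} = \left(- \frac{1}{5}\right) \left(-4\right) = \frac{4}{5}$)
$q{\left(O \right)} = - 2 O$
$A{\left(w,l \right)} = \frac{4}{5} + l w$ ($A{\left(w,l \right)} = l w + \frac{4}{5} = \frac{4}{5} + l w$)
$t{\left(Z,a \right)} = 6 - Z$ ($t{\left(Z,a \right)} = 2 - \left(\left(Z + 0\right) - 4\right) = 2 - \left(Z - 4\right) = 2 - \left(-4 + Z\right) = 6 - Z$)
$\frac{t{\left(269,A{\left(-1,8 \right)} \right)}}{-35442} = \frac{6 - 269}{-35442} = \left(6 - 269\right) \left(- \frac{1}{35442}\right) = \left(-263\right) \left(- \frac{1}{35442}\right) = \frac{263}{35442}$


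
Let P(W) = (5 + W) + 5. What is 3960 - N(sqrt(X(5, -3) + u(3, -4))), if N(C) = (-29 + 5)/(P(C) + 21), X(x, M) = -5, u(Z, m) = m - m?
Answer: 637684/161 - 4*I*sqrt(5)/161 ≈ 3960.8 - 0.055555*I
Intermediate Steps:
u(Z, m) = 0
P(W) = 10 + W
N(C) = -24/(31 + C) (N(C) = (-29 + 5)/((10 + C) + 21) = -24/(31 + C))
3960 - N(sqrt(X(5, -3) + u(3, -4))) = 3960 - (-24)/(31 + sqrt(-5 + 0)) = 3960 - (-24)/(31 + sqrt(-5)) = 3960 - (-24)/(31 + I*sqrt(5)) = 3960 + 24/(31 + I*sqrt(5))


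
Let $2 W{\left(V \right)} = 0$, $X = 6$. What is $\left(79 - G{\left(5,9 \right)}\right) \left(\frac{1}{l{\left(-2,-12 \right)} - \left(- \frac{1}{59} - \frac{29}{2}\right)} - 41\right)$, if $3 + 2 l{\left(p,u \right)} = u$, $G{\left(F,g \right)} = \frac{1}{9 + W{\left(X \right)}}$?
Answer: $- \frac{6004825}{1863} \approx -3223.2$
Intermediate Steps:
$W{\left(V \right)} = 0$ ($W{\left(V \right)} = \frac{1}{2} \cdot 0 = 0$)
$G{\left(F,g \right)} = \frac{1}{9}$ ($G{\left(F,g \right)} = \frac{1}{9 + 0} = \frac{1}{9}$)
$l{\left(p,u \right)} = - \frac{3}{2} + \frac{u}{2}$
$\left(79 - G{\left(5,9 \right)}\right) \left(\frac{1}{l{\left(-2,-12 \right)} - \left(- \frac{1}{59} - \frac{29}{2}\right)} - 41\right) = \left(79 - \frac{1}{9}\right) \left(\frac{1}{\left(- \frac{3}{2} + \frac{1}{2} \left(-12\right)\right) - \left(- \frac{1}{59} - \frac{29}{2}\right)} - 41\right) = \left(79 - \frac{1}{9}\right) \left(\frac{1}{\left(- \frac{3}{2} - 6\right) - - \frac{1713}{118}} - 41\right) = \frac{710 \left(\frac{1}{- \frac{15}{2} + \left(\frac{29}{2} + \frac{1}{59}\right)} - 41\right)}{9} = \frac{710 \left(\frac{1}{- \frac{15}{2} + \frac{1713}{118}} - 41\right)}{9} = \frac{710 \left(\frac{1}{\frac{414}{59}} - 41\right)}{9} = \frac{710 \left(\frac{59}{414} - 41\right)}{9} = \frac{710}{9} \left(- \frac{16915}{414}\right) = - \frac{6004825}{1863}$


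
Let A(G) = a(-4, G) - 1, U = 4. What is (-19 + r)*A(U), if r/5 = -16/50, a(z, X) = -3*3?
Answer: 206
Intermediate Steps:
a(z, X) = -9
A(G) = -10 (A(G) = -9 - 1 = -10)
r = -8/5 (r = 5*(-16/50) = 5*(-16*1/50) = 5*(-8/25) = -8/5 ≈ -1.6000)
(-19 + r)*A(U) = (-19 - 8/5)*(-10) = -103/5*(-10) = 206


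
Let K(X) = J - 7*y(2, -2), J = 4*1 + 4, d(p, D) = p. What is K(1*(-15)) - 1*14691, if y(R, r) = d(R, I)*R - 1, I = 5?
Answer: -14704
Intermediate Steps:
y(R, r) = -1 + R² (y(R, r) = R*R - 1 = R² - 1 = -1 + R²)
J = 8 (J = 4 + 4 = 8)
K(X) = -13 (K(X) = 8 - 7*(-1 + 2²) = 8 - 7*(-1 + 4) = 8 - 7*3 = 8 - 21 = -13)
K(1*(-15)) - 1*14691 = -13 - 1*14691 = -13 - 14691 = -14704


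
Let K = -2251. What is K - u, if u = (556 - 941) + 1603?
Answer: -3469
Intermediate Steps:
u = 1218 (u = -385 + 1603 = 1218)
K - u = -2251 - 1*1218 = -2251 - 1218 = -3469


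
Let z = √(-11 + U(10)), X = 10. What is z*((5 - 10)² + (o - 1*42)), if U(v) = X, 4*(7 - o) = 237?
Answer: -277*I/4 ≈ -69.25*I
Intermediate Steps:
o = -209/4 (o = 7 - ¼*237 = 7 - 237/4 = -209/4 ≈ -52.250)
U(v) = 10
z = I (z = √(-11 + 10) = √(-1) = I ≈ 1.0*I)
z*((5 - 10)² + (o - 1*42)) = I*((5 - 10)² + (-209/4 - 1*42)) = I*((-5)² + (-209/4 - 42)) = I*(25 - 377/4) = I*(-277/4) = -277*I/4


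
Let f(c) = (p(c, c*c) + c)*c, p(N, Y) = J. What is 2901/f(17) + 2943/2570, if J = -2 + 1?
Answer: 4128033/349520 ≈ 11.811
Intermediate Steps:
J = -1
p(N, Y) = -1
f(c) = c*(-1 + c) (f(c) = (-1 + c)*c = c*(-1 + c))
2901/f(17) + 2943/2570 = 2901/((17*(-1 + 17))) + 2943/2570 = 2901/((17*16)) + 2943*(1/2570) = 2901/272 + 2943/2570 = 4128033/349520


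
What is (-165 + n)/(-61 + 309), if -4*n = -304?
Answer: -89/248 ≈ -0.35887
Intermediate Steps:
n = 76 (n = -1/4*(-304) = 76)
(-165 + n)/(-61 + 309) = (-165 + 76)/(-61 + 309) = -89/248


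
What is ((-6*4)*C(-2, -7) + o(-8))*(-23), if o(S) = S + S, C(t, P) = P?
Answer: -3496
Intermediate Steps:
o(S) = 2*S
((-6*4)*C(-2, -7) + o(-8))*(-23) = (-6*4*(-7) + 2*(-8))*(-23) = (-24*(-7) - 16)*(-23) = (168 - 16)*(-23) = 152*(-23) = -3496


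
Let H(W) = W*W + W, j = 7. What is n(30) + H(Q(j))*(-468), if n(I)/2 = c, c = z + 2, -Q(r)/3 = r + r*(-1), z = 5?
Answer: 14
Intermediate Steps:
Q(r) = 0 (Q(r) = -3*(r + r*(-1)) = -3*(r - r) = -3*0 = 0)
c = 7 (c = 5 + 2 = 7)
n(I) = 14 (n(I) = 2*7 = 14)
H(W) = W + W² (H(W) = W² + W = W + W²)
n(30) + H(Q(j))*(-468) = 14 + (0*(1 + 0))*(-468) = 14 + (0*1)*(-468) = 14 + 0*(-468) = 14 + 0 = 14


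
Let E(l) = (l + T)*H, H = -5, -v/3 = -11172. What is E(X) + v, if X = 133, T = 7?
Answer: 32816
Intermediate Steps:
v = 33516 (v = -3*(-11172) = 33516)
E(l) = -35 - 5*l (E(l) = (l + 7)*(-5) = (7 + l)*(-5) = -35 - 5*l)
E(X) + v = (-35 - 5*133) + 33516 = (-35 - 665) + 33516 = -700 + 33516 = 32816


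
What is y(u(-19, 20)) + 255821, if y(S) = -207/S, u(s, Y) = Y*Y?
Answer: 102328193/400 ≈ 2.5582e+5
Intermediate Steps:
u(s, Y) = Y**2
y(u(-19, 20)) + 255821 = -207/(20**2) + 255821 = -207/400 + 255821 = 102328193/400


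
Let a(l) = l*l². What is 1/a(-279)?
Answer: -1/21717639 ≈ -4.6045e-8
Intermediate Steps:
a(l) = l³
1/a(-279) = 1/((-279)³) = 1/(-21717639) = -1/21717639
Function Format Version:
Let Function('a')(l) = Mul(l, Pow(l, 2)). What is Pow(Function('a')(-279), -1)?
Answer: Rational(-1, 21717639) ≈ -4.6045e-8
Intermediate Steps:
Function('a')(l) = Pow(l, 3)
Pow(Function('a')(-279), -1) = Pow(Pow(-279, 3), -1) = Pow(-21717639, -1) = Rational(-1, 21717639)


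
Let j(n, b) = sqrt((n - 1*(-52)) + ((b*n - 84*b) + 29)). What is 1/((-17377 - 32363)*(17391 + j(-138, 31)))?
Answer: I/(149220*(sqrt(771) - 5797*I)) ≈ -1.156e-9 + 5.5371e-12*I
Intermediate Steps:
j(n, b) = sqrt(81 + n - 84*b + b*n) (j(n, b) = sqrt((n + 52) + ((-84*b + b*n) + 29)) = sqrt((52 + n) + (29 - 84*b + b*n)) = sqrt(81 + n - 84*b + b*n))
1/((-17377 - 32363)*(17391 + j(-138, 31))) = 1/((-17377 - 32363)*(17391 + sqrt(81 - 138 - 84*31 + 31*(-138)))) = 1/(-49740*(17391 + sqrt(81 - 138 - 2604 - 4278))) = 1/(-49740*(17391 + sqrt(-6939))) = 1/(-49740*(17391 + 3*I*sqrt(771))) = 1/(-865028340 - 149220*I*sqrt(771))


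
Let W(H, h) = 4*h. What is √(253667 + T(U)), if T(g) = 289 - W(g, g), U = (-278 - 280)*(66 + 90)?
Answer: 38*√417 ≈ 775.98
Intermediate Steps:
U = -87048 (U = -558*156 = -87048)
T(g) = 289 - 4*g
√(253667 + T(U)) = √(253667 + (289 - 4*(-87048))) = √(253667 + (289 + 348192)) = √(253667 + 348481) = √602148 = 38*√417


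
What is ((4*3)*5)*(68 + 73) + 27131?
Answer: 35591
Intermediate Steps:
((4*3)*5)*(68 + 73) + 27131 = (12*5)*141 + 27131 = 60*141 + 27131 = 8460 + 27131 = 35591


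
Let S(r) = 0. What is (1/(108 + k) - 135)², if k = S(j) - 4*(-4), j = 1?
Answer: 280194121/15376 ≈ 18223.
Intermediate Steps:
k = 16 (k = 0 - 4*(-4) = 0 + 16 = 16)
(1/(108 + k) - 135)² = (1/(108 + 16) - 135)² = (1/124 - 135)² = (-16739/124)² = 280194121/15376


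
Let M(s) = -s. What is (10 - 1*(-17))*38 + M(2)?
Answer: 1024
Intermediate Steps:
(10 - 1*(-17))*38 + M(2) = (10 - 1*(-17))*38 - 1*2 = (10 + 17)*38 - 2 = 27*38 - 2 = 1026 - 2 = 1024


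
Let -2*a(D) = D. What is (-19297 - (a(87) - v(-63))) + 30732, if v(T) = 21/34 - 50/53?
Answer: 10341835/901 ≈ 11478.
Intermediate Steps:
v(T) = -587/1802 (v(T) = 21*(1/34) - 50*1/53 = 21/34 - 50/53 = -587/1802)
a(D) = -D/2
(-19297 - (a(87) - v(-63))) + 30732 = (-19297 - (-½*87 - 1*(-587/1802))) + 30732 = (-19297 - (-87/2 + 587/1802)) + 30732 = (-19297 - 1*(-38900/901)) + 30732 = (-19297 + 38900/901) + 30732 = -17347697/901 + 30732 = 10341835/901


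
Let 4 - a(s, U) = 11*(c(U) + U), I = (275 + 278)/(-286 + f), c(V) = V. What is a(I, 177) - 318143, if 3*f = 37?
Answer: -322033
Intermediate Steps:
f = 37/3 (f = (⅓)*37 = 37/3 ≈ 12.333)
I = -1659/821 (I = (275 + 278)/(-286 + 37/3) = 553/(-821/3) = 553*(-3/821) = -1659/821 ≈ -2.0207)
a(s, U) = 4 - 22*U (a(s, U) = 4 - 11*(U + U) = 4 - 11*2*U = 4 - 22*U)
a(I, 177) - 318143 = (4 - 22*177) - 318143 = (4 - 3894) - 318143 = -3890 - 318143 = -322033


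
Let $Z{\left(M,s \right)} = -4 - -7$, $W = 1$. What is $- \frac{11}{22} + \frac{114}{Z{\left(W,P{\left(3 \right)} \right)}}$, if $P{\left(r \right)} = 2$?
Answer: $\frac{75}{2} \approx 37.5$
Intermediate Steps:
$Z{\left(M,s \right)} = 3$ ($Z{\left(M,s \right)} = -4 + 7 = 3$)
$- \frac{11}{22} + \frac{114}{Z{\left(W,P{\left(3 \right)} \right)}} = - \frac{11}{22} + \frac{114}{3} = \left(-11\right) \frac{1}{22} + 114 \cdot \frac{1}{3} = - \frac{1}{2} + 38 = \frac{75}{2}$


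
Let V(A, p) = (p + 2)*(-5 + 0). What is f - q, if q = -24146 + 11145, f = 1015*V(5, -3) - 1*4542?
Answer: 13534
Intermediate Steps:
V(A, p) = -10 - 5*p (V(A, p) = (2 + p)*(-5) = -10 - 5*p)
f = 533 (f = 1015*(-10 - 5*(-3)) - 1*4542 = 1015*(-10 + 15) - 4542 = 1015*5 - 4542 = 5075 - 4542 = 533)
q = -13001
f - q = 533 - 1*(-13001) = 533 + 13001 = 13534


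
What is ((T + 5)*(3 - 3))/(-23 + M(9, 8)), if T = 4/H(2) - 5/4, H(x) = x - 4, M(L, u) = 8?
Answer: 0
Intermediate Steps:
H(x) = -4 + x
T = -13/4 (T = 4/(-4 + 2) - 5/4 = 4/(-2) - 5*¼ = 4*(-½) - 5/4 = -2 - 5/4 = -13/4 ≈ -3.2500)
((T + 5)*(3 - 3))/(-23 + M(9, 8)) = ((-13/4 + 5)*(3 - 3))/(-23 + 8) = ((7/4)*0)/(-15) = -1/15*0 = 0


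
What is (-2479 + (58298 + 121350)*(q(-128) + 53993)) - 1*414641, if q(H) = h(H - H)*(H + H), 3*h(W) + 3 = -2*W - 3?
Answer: 9791297120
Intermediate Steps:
h(W) = -2 - 2*W/3 (h(W) = -1 + (-2*W - 3)/3 = -1 + (-3 - 2*W)/3 = -1 + (-1 - 2*W/3) = -2 - 2*W/3)
q(H) = -4*H (q(H) = (-2 - 2*(H - H)/3)*(H + H) = (-2 - ⅔*0)*(2*H) = (-2 + 0)*(2*H) = -4*H)
(-2479 + (58298 + 121350)*(q(-128) + 53993)) - 1*414641 = (-2479 + (58298 + 121350)*(-4*(-128) + 53993)) - 1*414641 = (-2479 + 179648*(512 + 53993)) - 414641 = (-2479 + 179648*54505) - 414641 = (-2479 + 9791714240) - 414641 = 9791711761 - 414641 = 9791297120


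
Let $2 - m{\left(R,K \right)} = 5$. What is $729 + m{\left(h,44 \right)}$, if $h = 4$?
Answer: $726$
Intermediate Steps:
$m{\left(R,K \right)} = -3$ ($m{\left(R,K \right)} = 2 - 5 = -3$)
$729 + m{\left(h,44 \right)} = 729 - 3 = 726$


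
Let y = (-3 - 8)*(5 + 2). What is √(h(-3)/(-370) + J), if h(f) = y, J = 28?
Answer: 7*√78810/370 ≈ 5.3111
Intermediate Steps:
y = -77 (y = -11*7 = -77)
h(f) = -77
√(h(-3)/(-370) + J) = √(-77/(-370) + 28) = √(-77*(-1/370) + 28) = √(77/370 + 28) = √(10437/370) = 7*√78810/370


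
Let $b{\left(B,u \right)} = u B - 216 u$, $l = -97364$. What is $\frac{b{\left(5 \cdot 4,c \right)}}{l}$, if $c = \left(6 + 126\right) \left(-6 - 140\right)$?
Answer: $- \frac{944328}{24341} \approx -38.796$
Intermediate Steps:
$c = -19272$ ($c = 132 \left(-146\right) = -19272$)
$b{\left(B,u \right)} = - 216 u + B u$ ($b{\left(B,u \right)} = B u - 216 u = - 216 u + B u$)
$\frac{b{\left(5 \cdot 4,c \right)}}{l} = \frac{\left(-19272\right) \left(-216 + 5 \cdot 4\right)}{-97364} = - 19272 \left(-216 + 20\right) \left(- \frac{1}{97364}\right) = \left(-19272\right) \left(-196\right) \left(- \frac{1}{97364}\right) = 3777312 \left(- \frac{1}{97364}\right) = - \frac{944328}{24341}$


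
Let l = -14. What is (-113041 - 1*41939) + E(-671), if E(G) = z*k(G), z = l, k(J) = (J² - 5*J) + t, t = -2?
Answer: -6505296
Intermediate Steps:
k(J) = -2 + J² - 5*J (k(J) = (J² - 5*J) - 2 = -2 + J² - 5*J)
z = -14
E(G) = 28 - 14*G² + 70*G (E(G) = -14*(-2 + G² - 5*G) = 28 - 14*G² + 70*G)
(-113041 - 1*41939) + E(-671) = (-113041 - 1*41939) + (28 - 14*(-671)² + 70*(-671)) = (-113041 - 41939) + (28 - 14*450241 - 46970) = -154980 + (28 - 6303374 - 46970) = -154980 - 6350316 = -6505296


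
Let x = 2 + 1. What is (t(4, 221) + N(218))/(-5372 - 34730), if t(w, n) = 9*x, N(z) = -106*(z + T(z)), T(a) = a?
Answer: 46189/40102 ≈ 1.1518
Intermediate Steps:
x = 3
N(z) = -212*z (N(z) = -106*(z + z) = -212*z)
t(w, n) = 27 (t(w, n) = 9*3 = 27)
(t(4, 221) + N(218))/(-5372 - 34730) = (27 - 212*218)/(-5372 - 34730) = (27 - 46216)/(-40102) = -46189*(-1/40102) = 46189/40102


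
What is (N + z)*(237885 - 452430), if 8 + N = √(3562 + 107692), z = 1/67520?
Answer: 23177682531/13504 - 214545*√111254 ≈ -6.9845e+7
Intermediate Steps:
z = 1/67520 ≈ 1.4810e-5
N = -8 + √111254 (N = -8 + √(3562 + 107692) = -8 + √111254 ≈ 325.55)
(N + z)*(237885 - 452430) = ((-8 + √111254) + 1/67520)*(237885 - 452430) = (-540159/67520 + √111254)*(-214545) = 23177682531/13504 - 214545*√111254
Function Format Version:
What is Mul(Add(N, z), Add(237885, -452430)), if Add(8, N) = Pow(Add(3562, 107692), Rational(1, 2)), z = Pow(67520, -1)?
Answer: Add(Rational(23177682531, 13504), Mul(-214545, Pow(111254, Rational(1, 2)))) ≈ -6.9845e+7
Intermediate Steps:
z = Rational(1, 67520) ≈ 1.4810e-5
N = Add(-8, Pow(111254, Rational(1, 2))) (N = Add(-8, Pow(Add(3562, 107692), Rational(1, 2))) = Add(-8, Pow(111254, Rational(1, 2))) ≈ 325.55)
Mul(Add(N, z), Add(237885, -452430)) = Mul(Add(Add(-8, Pow(111254, Rational(1, 2))), Rational(1, 67520)), Add(237885, -452430)) = Mul(Add(Rational(-540159, 67520), Pow(111254, Rational(1, 2))), -214545) = Add(Rational(23177682531, 13504), Mul(-214545, Pow(111254, Rational(1, 2))))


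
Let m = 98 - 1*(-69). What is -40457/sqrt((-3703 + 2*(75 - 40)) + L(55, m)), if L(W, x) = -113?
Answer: 40457*I*sqrt(3746)/3746 ≈ 661.01*I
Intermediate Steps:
m = 167 (m = 98 + 69 = 167)
-40457/sqrt((-3703 + 2*(75 - 40)) + L(55, m)) = -40457/sqrt((-3703 + 2*(75 - 40)) - 113) = -40457/sqrt((-3703 + 2*35) - 113) = -40457/sqrt((-3703 + 70) - 113) = -40457/sqrt(-3633 - 113) = -40457*(-I*sqrt(3746)/3746) = -(-40457)*I*sqrt(3746)/3746 = 40457*I*sqrt(3746)/3746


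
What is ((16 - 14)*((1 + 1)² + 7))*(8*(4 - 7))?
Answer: -528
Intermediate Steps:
((16 - 14)*((1 + 1)² + 7))*(8*(4 - 7)) = (2*(2² + 7))*(8*(-3)) = (2*(4 + 7))*(-24) = (2*11)*(-24) = 22*(-24) = -528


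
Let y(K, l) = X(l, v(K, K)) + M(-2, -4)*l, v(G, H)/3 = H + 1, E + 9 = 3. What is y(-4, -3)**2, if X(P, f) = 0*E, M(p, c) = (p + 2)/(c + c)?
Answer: 0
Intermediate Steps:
E = -6 (E = -9 + 3 = -6)
v(G, H) = 3 + 3*H (v(G, H) = 3*(H + 1) = 3*(1 + H) = 3 + 3*H)
M(p, c) = (2 + p)/(2*c) (M(p, c) = (2 + p)/((2*c)) = (2 + p)*(1/(2*c)) = (2 + p)/(2*c))
X(P, f) = 0 (X(P, f) = 0*(-6) = 0)
y(K, l) = 0 (y(K, l) = 0 + ((1/2)*(2 - 2)/(-4))*l = 0 + ((1/2)*(-1/4)*0)*l = 0 + 0*l = 0 + 0 = 0)
y(-4, -3)**2 = 0**2 = 0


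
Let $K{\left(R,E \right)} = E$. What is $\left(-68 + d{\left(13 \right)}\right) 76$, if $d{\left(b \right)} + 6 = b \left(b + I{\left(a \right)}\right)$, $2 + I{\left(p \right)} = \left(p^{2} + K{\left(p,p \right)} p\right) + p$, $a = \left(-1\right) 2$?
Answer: $11172$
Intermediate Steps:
$a = -2$
$I{\left(p \right)} = -2 + p + 2 p^{2}$ ($I{\left(p \right)} = -2 + \left(\left(p^{2} + p p\right) + p\right) = -2 + \left(\left(p^{2} + p^{2}\right) + p\right) = -2 + \left(2 p^{2} + p\right) = -2 + \left(p + 2 p^{2}\right) = -2 + p + 2 p^{2}$)
$d{\left(b \right)} = -6 + b \left(4 + b\right)$ ($d{\left(b \right)} = -6 + b \left(b - \left(4 - 8\right)\right) = -6 + b \left(b - -4\right) = -6 + b \left(b + 4\right) = -6 + b \left(4 + b\right)$)
$\left(-68 + d{\left(13 \right)}\right) 76 = \left(-68 + \left(-6 + 13^{2} + 4 \cdot 13\right)\right) 76 = \left(-68 + \left(-6 + 169 + 52\right)\right) 76 = \left(-68 + 215\right) 76 = 147 \cdot 76 = 11172$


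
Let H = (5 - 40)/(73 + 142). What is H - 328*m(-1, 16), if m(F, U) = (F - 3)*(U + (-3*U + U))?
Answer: -902663/43 ≈ -20992.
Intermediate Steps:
H = -7/43 (H = -35/215 = -35*1/215 = -7/43 ≈ -0.16279)
m(F, U) = -U*(-3 + F) (m(F, U) = (-3 + F)*(U - 2*U) = (-3 + F)*(-U) = -U*(-3 + F))
H - 328*m(-1, 16) = -7/43 - 5248*(3 - 1*(-1)) = -7/43 - 5248*(3 + 1) = -7/43 - 5248*4 = -7/43 - 328*64 = -7/43 - 20992 = -902663/43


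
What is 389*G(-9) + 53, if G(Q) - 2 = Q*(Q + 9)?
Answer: 831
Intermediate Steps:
G(Q) = 2 + Q*(9 + Q) (G(Q) = 2 + Q*(Q + 9) = 2 + Q*(9 + Q))
389*G(-9) + 53 = 389*(2 + (-9)² + 9*(-9)) + 53 = 389*(2 + 81 - 81) + 53 = 389*2 + 53 = 778 + 53 = 831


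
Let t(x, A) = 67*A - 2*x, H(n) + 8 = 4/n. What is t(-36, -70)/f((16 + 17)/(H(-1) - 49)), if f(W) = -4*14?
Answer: 2309/28 ≈ 82.464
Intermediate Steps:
H(n) = -8 + 4/n
f(W) = -56
t(x, A) = -2*x + 67*A
t(-36, -70)/f((16 + 17)/(H(-1) - 49)) = (-2*(-36) + 67*(-70))/(-56) = (72 - 4690)*(-1/56) = -4618*(-1/56) = 2309/28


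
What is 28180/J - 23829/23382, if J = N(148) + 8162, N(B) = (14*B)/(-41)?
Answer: 636342821/259205058 ≈ 2.4550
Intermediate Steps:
N(B) = -14*B/41 (N(B) = (14*B)*(-1/41) = -14*B/41)
J = 332570/41 (J = -14/41*148 + 8162 = -2072/41 + 8162 = 332570/41 ≈ 8111.5)
28180/J - 23829/23382 = 28180/(332570/41) - 23829/23382 = 28180*(41/332570) - 23829*1/23382 = 115538/33257 - 7943/7794 = 636342821/259205058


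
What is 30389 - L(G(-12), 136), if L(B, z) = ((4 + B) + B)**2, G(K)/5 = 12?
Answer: 15013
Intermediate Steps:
G(K) = 60 (G(K) = 5*12 = 60)
L(B, z) = (4 + 2*B)**2
30389 - L(G(-12), 136) = 30389 - 4*(2 + 60)**2 = 30389 - 4*62**2 = 30389 - 4*3844 = 30389 - 1*15376 = 30389 - 15376 = 15013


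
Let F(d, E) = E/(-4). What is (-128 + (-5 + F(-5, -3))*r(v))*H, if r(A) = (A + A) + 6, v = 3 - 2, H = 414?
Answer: -67068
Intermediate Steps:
F(d, E) = -E/4 (F(d, E) = E*(-¼) = -E/4)
v = 1
r(A) = 6 + 2*A (r(A) = 2*A + 6 = 6 + 2*A)
(-128 + (-5 + F(-5, -3))*r(v))*H = (-128 + (-5 - ¼*(-3))*(6 + 2*1))*414 = (-128 + (-5 + ¾)*(6 + 2))*414 = (-128 - 17/4*8)*414 = (-128 - 34)*414 = -162*414 = -67068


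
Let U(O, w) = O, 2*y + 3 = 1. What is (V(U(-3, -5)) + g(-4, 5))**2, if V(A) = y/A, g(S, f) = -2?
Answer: 25/9 ≈ 2.7778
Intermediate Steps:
y = -1 (y = -3/2 + (1/2)*1 = -3/2 + 1/2 = -1)
V(A) = -1/A
(V(U(-3, -5)) + g(-4, 5))**2 = (-1/(-3) - 2)**2 = (-1*(-1/3) - 2)**2 = (1/3 - 2)**2 = (-5/3)**2 = 25/9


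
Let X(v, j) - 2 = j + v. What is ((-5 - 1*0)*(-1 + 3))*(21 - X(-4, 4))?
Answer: -190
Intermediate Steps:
X(v, j) = 2 + j + v (X(v, j) = 2 + (j + v) = 2 + j + v)
((-5 - 1*0)*(-1 + 3))*(21 - X(-4, 4)) = ((-5 - 1*0)*(-1 + 3))*(21 - (2 + 4 - 4)) = ((-5 + 0)*2)*(21 - 1*2) = (-5*2)*(21 - 2) = -10*19 = -190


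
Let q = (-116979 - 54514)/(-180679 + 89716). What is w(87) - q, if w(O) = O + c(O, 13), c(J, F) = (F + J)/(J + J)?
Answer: 226042402/2637927 ≈ 85.689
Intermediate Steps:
c(J, F) = (F + J)/(2*J) (c(J, F) = (F + J)/((2*J)) = (F + J)*(1/(2*J)) = (F + J)/(2*J))
w(O) = O + (13 + O)/(2*O)
q = 171493/90963 (q = -171493/(-90963) = -171493*(-1/90963) = 171493/90963 ≈ 1.8853)
w(87) - q = (½ + 87 + (13/2)/87) - 1*171493/90963 = (½ + 87 + (13/2)*(1/87)) - 171493/90963 = (½ + 87 + 13/174) - 171493/90963 = 7619/87 - 171493/90963 = 226042402/2637927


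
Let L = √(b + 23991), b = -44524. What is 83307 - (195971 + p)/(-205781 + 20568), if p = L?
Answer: 15429735362/185213 + I*√20533/185213 ≈ 83308.0 + 0.00077367*I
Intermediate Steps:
L = I*√20533 (L = √(-44524 + 23991) = √(-20533) = I*√20533 ≈ 143.29*I)
p = I*√20533 ≈ 143.29*I
83307 - (195971 + p)/(-205781 + 20568) = 83307 - (195971 + I*√20533)/(-205781 + 20568) = 83307 - (195971 + I*√20533)/(-185213) = 83307 - (195971 + I*√20533)*(-1)/185213 = 83307 - (-195971/185213 - I*√20533/185213) = 83307 + (195971/185213 + I*√20533/185213) = 15429735362/185213 + I*√20533/185213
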